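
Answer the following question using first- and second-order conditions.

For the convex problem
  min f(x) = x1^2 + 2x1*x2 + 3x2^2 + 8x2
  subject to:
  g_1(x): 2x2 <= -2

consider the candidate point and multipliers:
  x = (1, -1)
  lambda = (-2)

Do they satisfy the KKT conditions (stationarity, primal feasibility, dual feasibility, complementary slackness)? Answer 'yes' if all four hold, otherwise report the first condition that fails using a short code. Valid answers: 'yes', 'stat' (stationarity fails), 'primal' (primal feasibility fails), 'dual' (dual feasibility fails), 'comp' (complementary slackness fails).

Gradient of f: grad f(x) = Q x + c = (0, 4)
Constraint values g_i(x) = a_i^T x - b_i:
  g_1((1, -1)) = 0
Stationarity residual: grad f(x) + sum_i lambda_i a_i = (0, 0)
  -> stationarity OK
Primal feasibility (all g_i <= 0): OK
Dual feasibility (all lambda_i >= 0): FAILS
Complementary slackness (lambda_i * g_i(x) = 0 for all i): OK

Verdict: the first failing condition is dual_feasibility -> dual.

dual


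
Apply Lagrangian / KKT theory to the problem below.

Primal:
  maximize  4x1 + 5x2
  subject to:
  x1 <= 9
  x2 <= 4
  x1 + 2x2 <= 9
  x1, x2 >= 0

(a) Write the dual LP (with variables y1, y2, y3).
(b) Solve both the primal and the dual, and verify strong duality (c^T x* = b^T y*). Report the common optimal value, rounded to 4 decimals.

The standard primal-dual pair for 'max c^T x s.t. A x <= b, x >= 0' is:
  Dual:  min b^T y  s.t.  A^T y >= c,  y >= 0.

So the dual LP is:
  minimize  9y1 + 4y2 + 9y3
  subject to:
    y1 + y3 >= 4
    y2 + 2y3 >= 5
    y1, y2, y3 >= 0

Solving the primal: x* = (9, 0).
  primal value c^T x* = 36.
Solving the dual: y* = (1.5, 0, 2.5).
  dual value b^T y* = 36.
Strong duality: c^T x* = b^T y*. Confirmed.

36


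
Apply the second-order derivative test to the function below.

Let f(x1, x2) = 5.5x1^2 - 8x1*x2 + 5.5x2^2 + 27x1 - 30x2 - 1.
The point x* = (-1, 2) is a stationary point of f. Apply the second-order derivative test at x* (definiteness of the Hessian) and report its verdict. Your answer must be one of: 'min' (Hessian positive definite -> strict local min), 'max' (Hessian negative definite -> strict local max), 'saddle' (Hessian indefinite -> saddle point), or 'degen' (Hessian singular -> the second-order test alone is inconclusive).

Compute the Hessian H = grad^2 f:
  H = [[11, -8], [-8, 11]]
Verify stationarity: grad f(x*) = H x* + g = (0, 0).
Eigenvalues of H: 3, 19.
Both eigenvalues > 0, so H is positive definite -> x* is a strict local min.

min


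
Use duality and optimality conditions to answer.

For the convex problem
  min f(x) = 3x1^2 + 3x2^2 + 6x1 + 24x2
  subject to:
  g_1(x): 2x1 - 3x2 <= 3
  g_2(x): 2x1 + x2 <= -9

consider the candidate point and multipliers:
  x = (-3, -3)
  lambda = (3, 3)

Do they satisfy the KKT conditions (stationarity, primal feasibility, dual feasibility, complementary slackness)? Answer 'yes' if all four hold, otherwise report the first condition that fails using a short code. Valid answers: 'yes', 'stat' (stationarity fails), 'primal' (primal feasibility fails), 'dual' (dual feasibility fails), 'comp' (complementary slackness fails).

Gradient of f: grad f(x) = Q x + c = (-12, 6)
Constraint values g_i(x) = a_i^T x - b_i:
  g_1((-3, -3)) = 0
  g_2((-3, -3)) = 0
Stationarity residual: grad f(x) + sum_i lambda_i a_i = (0, 0)
  -> stationarity OK
Primal feasibility (all g_i <= 0): OK
Dual feasibility (all lambda_i >= 0): OK
Complementary slackness (lambda_i * g_i(x) = 0 for all i): OK

Verdict: yes, KKT holds.

yes


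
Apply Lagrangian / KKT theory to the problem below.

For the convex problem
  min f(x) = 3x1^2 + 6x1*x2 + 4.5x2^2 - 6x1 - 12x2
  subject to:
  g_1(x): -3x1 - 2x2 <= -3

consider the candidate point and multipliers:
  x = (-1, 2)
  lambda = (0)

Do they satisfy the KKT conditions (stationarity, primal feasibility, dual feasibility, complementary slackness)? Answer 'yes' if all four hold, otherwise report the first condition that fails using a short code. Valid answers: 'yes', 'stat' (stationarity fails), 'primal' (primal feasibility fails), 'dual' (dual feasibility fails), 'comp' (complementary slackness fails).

Gradient of f: grad f(x) = Q x + c = (0, 0)
Constraint values g_i(x) = a_i^T x - b_i:
  g_1((-1, 2)) = 2
Stationarity residual: grad f(x) + sum_i lambda_i a_i = (0, 0)
  -> stationarity OK
Primal feasibility (all g_i <= 0): FAILS
Dual feasibility (all lambda_i >= 0): OK
Complementary slackness (lambda_i * g_i(x) = 0 for all i): OK

Verdict: the first failing condition is primal_feasibility -> primal.

primal


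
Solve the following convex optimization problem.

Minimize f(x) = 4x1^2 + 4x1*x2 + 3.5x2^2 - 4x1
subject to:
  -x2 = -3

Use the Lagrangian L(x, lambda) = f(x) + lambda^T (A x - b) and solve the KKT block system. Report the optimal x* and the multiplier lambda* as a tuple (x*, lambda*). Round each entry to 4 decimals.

Form the Lagrangian:
  L(x, lambda) = (1/2) x^T Q x + c^T x + lambda^T (A x - b)
Stationarity (grad_x L = 0): Q x + c + A^T lambda = 0.
Primal feasibility: A x = b.

This gives the KKT block system:
  [ Q   A^T ] [ x     ]   [-c ]
  [ A    0  ] [ lambda ] = [ b ]

Solving the linear system:
  x*      = (-1, 3)
  lambda* = (17)
  f(x*)   = 27.5

x* = (-1, 3), lambda* = (17)


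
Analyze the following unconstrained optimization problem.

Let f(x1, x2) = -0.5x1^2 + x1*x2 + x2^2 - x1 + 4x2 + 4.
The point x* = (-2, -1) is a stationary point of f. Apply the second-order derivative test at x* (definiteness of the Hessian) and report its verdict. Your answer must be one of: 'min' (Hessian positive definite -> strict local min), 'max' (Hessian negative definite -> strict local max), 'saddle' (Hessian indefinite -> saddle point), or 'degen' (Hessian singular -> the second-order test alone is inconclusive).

Compute the Hessian H = grad^2 f:
  H = [[-1, 1], [1, 2]]
Verify stationarity: grad f(x*) = H x* + g = (0, 0).
Eigenvalues of H: -1.3028, 2.3028.
Eigenvalues have mixed signs, so H is indefinite -> x* is a saddle point.

saddle


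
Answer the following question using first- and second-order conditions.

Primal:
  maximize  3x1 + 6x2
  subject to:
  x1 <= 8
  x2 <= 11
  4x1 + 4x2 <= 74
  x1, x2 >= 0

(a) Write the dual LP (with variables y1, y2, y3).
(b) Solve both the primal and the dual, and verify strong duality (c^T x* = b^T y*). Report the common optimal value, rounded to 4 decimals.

The standard primal-dual pair for 'max c^T x s.t. A x <= b, x >= 0' is:
  Dual:  min b^T y  s.t.  A^T y >= c,  y >= 0.

So the dual LP is:
  minimize  8y1 + 11y2 + 74y3
  subject to:
    y1 + 4y3 >= 3
    y2 + 4y3 >= 6
    y1, y2, y3 >= 0

Solving the primal: x* = (7.5, 11).
  primal value c^T x* = 88.5.
Solving the dual: y* = (0, 3, 0.75).
  dual value b^T y* = 88.5.
Strong duality: c^T x* = b^T y*. Confirmed.

88.5


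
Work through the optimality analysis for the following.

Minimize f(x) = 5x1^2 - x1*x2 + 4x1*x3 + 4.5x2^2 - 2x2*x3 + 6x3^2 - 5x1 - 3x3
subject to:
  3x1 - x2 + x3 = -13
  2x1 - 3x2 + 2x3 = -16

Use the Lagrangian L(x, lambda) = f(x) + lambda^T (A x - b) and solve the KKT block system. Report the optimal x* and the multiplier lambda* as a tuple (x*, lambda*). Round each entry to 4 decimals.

Form the Lagrangian:
  L(x, lambda) = (1/2) x^T Q x + c^T x + lambda^T (A x - b)
Stationarity (grad_x L = 0): Q x + c + A^T lambda = 0.
Primal feasibility: A x = b.

This gives the KKT block system:
  [ Q   A^T ] [ x     ]   [-c ]
  [ A    0  ] [ lambda ] = [ b ]

Solving the linear system:
  x*      = (-3.268, 3.0722, -0.1237)
  lambda* = (8.7732, 7.4639)
  f(x*)   = 125.0928

x* = (-3.268, 3.0722, -0.1237), lambda* = (8.7732, 7.4639)


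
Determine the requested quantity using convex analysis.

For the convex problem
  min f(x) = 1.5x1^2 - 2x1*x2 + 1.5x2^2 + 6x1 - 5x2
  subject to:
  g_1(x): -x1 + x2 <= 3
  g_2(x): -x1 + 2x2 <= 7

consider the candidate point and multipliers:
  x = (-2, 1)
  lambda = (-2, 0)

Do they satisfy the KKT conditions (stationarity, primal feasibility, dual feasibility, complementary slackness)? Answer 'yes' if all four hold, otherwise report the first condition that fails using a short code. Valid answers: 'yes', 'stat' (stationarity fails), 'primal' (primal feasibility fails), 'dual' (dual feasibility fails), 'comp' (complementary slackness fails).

Gradient of f: grad f(x) = Q x + c = (-2, 2)
Constraint values g_i(x) = a_i^T x - b_i:
  g_1((-2, 1)) = 0
  g_2((-2, 1)) = -3
Stationarity residual: grad f(x) + sum_i lambda_i a_i = (0, 0)
  -> stationarity OK
Primal feasibility (all g_i <= 0): OK
Dual feasibility (all lambda_i >= 0): FAILS
Complementary slackness (lambda_i * g_i(x) = 0 for all i): OK

Verdict: the first failing condition is dual_feasibility -> dual.

dual


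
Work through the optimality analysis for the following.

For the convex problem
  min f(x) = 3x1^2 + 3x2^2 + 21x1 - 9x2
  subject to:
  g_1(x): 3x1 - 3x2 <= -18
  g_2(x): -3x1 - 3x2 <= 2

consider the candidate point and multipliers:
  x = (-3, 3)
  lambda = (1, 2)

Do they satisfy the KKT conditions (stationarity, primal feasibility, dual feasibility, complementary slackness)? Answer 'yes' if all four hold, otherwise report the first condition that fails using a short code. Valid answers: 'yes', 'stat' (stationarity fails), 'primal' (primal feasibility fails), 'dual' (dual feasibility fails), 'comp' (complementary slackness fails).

Gradient of f: grad f(x) = Q x + c = (3, 9)
Constraint values g_i(x) = a_i^T x - b_i:
  g_1((-3, 3)) = 0
  g_2((-3, 3)) = -2
Stationarity residual: grad f(x) + sum_i lambda_i a_i = (0, 0)
  -> stationarity OK
Primal feasibility (all g_i <= 0): OK
Dual feasibility (all lambda_i >= 0): OK
Complementary slackness (lambda_i * g_i(x) = 0 for all i): FAILS

Verdict: the first failing condition is complementary_slackness -> comp.

comp


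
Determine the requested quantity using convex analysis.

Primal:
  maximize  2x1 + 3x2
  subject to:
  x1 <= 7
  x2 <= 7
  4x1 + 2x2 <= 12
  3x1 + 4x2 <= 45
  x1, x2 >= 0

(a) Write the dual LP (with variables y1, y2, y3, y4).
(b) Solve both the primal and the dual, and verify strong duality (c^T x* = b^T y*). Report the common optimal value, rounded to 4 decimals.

The standard primal-dual pair for 'max c^T x s.t. A x <= b, x >= 0' is:
  Dual:  min b^T y  s.t.  A^T y >= c,  y >= 0.

So the dual LP is:
  minimize  7y1 + 7y2 + 12y3 + 45y4
  subject to:
    y1 + 4y3 + 3y4 >= 2
    y2 + 2y3 + 4y4 >= 3
    y1, y2, y3, y4 >= 0

Solving the primal: x* = (0, 6).
  primal value c^T x* = 18.
Solving the dual: y* = (0, 0, 1.5, 0).
  dual value b^T y* = 18.
Strong duality: c^T x* = b^T y*. Confirmed.

18


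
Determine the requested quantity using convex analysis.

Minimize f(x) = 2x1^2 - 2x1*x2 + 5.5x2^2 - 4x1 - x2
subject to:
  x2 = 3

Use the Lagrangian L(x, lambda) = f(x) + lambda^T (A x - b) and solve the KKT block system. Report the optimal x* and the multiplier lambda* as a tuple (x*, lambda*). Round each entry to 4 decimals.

Form the Lagrangian:
  L(x, lambda) = (1/2) x^T Q x + c^T x + lambda^T (A x - b)
Stationarity (grad_x L = 0): Q x + c + A^T lambda = 0.
Primal feasibility: A x = b.

This gives the KKT block system:
  [ Q   A^T ] [ x     ]   [-c ]
  [ A    0  ] [ lambda ] = [ b ]

Solving the linear system:
  x*      = (2.5, 3)
  lambda* = (-27)
  f(x*)   = 34

x* = (2.5, 3), lambda* = (-27)


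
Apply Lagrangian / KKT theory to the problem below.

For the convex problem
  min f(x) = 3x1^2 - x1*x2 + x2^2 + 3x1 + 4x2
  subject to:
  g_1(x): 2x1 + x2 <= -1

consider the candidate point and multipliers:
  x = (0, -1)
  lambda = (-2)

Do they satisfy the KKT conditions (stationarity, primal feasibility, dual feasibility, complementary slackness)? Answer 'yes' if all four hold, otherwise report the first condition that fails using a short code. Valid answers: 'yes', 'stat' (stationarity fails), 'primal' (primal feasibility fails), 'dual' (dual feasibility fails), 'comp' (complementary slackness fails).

Gradient of f: grad f(x) = Q x + c = (4, 2)
Constraint values g_i(x) = a_i^T x - b_i:
  g_1((0, -1)) = 0
Stationarity residual: grad f(x) + sum_i lambda_i a_i = (0, 0)
  -> stationarity OK
Primal feasibility (all g_i <= 0): OK
Dual feasibility (all lambda_i >= 0): FAILS
Complementary slackness (lambda_i * g_i(x) = 0 for all i): OK

Verdict: the first failing condition is dual_feasibility -> dual.

dual


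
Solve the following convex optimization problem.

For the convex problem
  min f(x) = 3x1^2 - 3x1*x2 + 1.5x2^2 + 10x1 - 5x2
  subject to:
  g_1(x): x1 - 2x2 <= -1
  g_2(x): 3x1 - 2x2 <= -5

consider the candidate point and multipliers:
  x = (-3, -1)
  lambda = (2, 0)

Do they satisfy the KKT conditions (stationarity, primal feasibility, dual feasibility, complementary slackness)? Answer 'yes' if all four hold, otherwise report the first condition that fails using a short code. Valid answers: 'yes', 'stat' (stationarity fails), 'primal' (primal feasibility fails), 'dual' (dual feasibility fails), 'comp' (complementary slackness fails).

Gradient of f: grad f(x) = Q x + c = (-5, 1)
Constraint values g_i(x) = a_i^T x - b_i:
  g_1((-3, -1)) = 0
  g_2((-3, -1)) = -2
Stationarity residual: grad f(x) + sum_i lambda_i a_i = (-3, -3)
  -> stationarity FAILS
Primal feasibility (all g_i <= 0): OK
Dual feasibility (all lambda_i >= 0): OK
Complementary slackness (lambda_i * g_i(x) = 0 for all i): OK

Verdict: the first failing condition is stationarity -> stat.

stat


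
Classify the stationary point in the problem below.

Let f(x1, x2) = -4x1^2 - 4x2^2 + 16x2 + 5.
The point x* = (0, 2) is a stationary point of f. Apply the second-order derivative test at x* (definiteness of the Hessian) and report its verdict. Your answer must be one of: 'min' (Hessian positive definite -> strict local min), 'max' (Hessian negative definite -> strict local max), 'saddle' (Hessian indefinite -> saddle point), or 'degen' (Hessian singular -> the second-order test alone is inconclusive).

Compute the Hessian H = grad^2 f:
  H = [[-8, 0], [0, -8]]
Verify stationarity: grad f(x*) = H x* + g = (0, 0).
Eigenvalues of H: -8, -8.
Both eigenvalues < 0, so H is negative definite -> x* is a strict local max.

max


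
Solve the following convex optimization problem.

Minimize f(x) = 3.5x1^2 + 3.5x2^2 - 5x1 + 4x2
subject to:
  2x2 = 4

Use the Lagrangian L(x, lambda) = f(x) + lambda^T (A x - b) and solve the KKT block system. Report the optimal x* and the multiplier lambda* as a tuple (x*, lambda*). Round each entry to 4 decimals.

Form the Lagrangian:
  L(x, lambda) = (1/2) x^T Q x + c^T x + lambda^T (A x - b)
Stationarity (grad_x L = 0): Q x + c + A^T lambda = 0.
Primal feasibility: A x = b.

This gives the KKT block system:
  [ Q   A^T ] [ x     ]   [-c ]
  [ A    0  ] [ lambda ] = [ b ]

Solving the linear system:
  x*      = (0.7143, 2)
  lambda* = (-9)
  f(x*)   = 20.2143

x* = (0.7143, 2), lambda* = (-9)


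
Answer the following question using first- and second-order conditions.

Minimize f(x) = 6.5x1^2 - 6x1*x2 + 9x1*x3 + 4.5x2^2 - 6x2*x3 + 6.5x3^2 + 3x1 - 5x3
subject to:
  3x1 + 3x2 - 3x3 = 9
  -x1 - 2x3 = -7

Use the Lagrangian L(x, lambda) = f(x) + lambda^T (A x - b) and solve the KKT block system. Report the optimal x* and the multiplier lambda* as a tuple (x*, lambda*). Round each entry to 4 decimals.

Form the Lagrangian:
  L(x, lambda) = (1/2) x^T Q x + c^T x + lambda^T (A x - b)
Stationarity (grad_x L = 0): Q x + c + A^T lambda = 0.
Primal feasibility: A x = b.

This gives the KKT block system:
  [ Q   A^T ] [ x     ]   [-c ]
  [ A    0  ] [ lambda ] = [ b ]

Solving the linear system:
  x*      = (1.6849, 3.9726, 2.6575)
  lambda* = (-3.2329, 15.2877)
  f(x*)   = 63.9384

x* = (1.6849, 3.9726, 2.6575), lambda* = (-3.2329, 15.2877)


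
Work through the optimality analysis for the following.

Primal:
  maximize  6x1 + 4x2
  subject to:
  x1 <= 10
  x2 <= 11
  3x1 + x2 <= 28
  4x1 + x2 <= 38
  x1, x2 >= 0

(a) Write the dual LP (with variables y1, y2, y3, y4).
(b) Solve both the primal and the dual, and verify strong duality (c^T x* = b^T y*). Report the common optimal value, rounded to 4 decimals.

The standard primal-dual pair for 'max c^T x s.t. A x <= b, x >= 0' is:
  Dual:  min b^T y  s.t.  A^T y >= c,  y >= 0.

So the dual LP is:
  minimize  10y1 + 11y2 + 28y3 + 38y4
  subject to:
    y1 + 3y3 + 4y4 >= 6
    y2 + y3 + y4 >= 4
    y1, y2, y3, y4 >= 0

Solving the primal: x* = (5.6667, 11).
  primal value c^T x* = 78.
Solving the dual: y* = (0, 2, 2, 0).
  dual value b^T y* = 78.
Strong duality: c^T x* = b^T y*. Confirmed.

78


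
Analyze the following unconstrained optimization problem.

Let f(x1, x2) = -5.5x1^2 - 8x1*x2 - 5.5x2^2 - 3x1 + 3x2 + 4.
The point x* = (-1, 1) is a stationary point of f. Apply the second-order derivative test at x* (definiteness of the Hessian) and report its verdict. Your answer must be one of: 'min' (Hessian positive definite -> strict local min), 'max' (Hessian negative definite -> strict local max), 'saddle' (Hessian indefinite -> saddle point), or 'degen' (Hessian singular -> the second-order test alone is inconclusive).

Compute the Hessian H = grad^2 f:
  H = [[-11, -8], [-8, -11]]
Verify stationarity: grad f(x*) = H x* + g = (0, 0).
Eigenvalues of H: -19, -3.
Both eigenvalues < 0, so H is negative definite -> x* is a strict local max.

max


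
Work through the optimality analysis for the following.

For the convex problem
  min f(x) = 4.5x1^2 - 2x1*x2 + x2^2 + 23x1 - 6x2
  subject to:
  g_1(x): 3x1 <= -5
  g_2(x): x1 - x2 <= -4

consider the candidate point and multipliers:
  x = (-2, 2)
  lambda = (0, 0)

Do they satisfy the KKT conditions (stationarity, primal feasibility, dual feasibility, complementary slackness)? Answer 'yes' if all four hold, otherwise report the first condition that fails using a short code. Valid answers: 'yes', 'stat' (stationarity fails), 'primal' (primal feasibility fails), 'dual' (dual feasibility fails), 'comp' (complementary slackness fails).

Gradient of f: grad f(x) = Q x + c = (1, 2)
Constraint values g_i(x) = a_i^T x - b_i:
  g_1((-2, 2)) = -1
  g_2((-2, 2)) = 0
Stationarity residual: grad f(x) + sum_i lambda_i a_i = (1, 2)
  -> stationarity FAILS
Primal feasibility (all g_i <= 0): OK
Dual feasibility (all lambda_i >= 0): OK
Complementary slackness (lambda_i * g_i(x) = 0 for all i): OK

Verdict: the first failing condition is stationarity -> stat.

stat


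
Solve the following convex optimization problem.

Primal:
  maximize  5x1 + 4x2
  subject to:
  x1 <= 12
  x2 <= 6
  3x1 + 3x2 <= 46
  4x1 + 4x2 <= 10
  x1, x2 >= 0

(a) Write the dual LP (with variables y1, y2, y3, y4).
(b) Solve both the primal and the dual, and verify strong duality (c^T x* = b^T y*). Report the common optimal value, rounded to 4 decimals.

The standard primal-dual pair for 'max c^T x s.t. A x <= b, x >= 0' is:
  Dual:  min b^T y  s.t.  A^T y >= c,  y >= 0.

So the dual LP is:
  minimize  12y1 + 6y2 + 46y3 + 10y4
  subject to:
    y1 + 3y3 + 4y4 >= 5
    y2 + 3y3 + 4y4 >= 4
    y1, y2, y3, y4 >= 0

Solving the primal: x* = (2.5, 0).
  primal value c^T x* = 12.5.
Solving the dual: y* = (0, 0, 0, 1.25).
  dual value b^T y* = 12.5.
Strong duality: c^T x* = b^T y*. Confirmed.

12.5


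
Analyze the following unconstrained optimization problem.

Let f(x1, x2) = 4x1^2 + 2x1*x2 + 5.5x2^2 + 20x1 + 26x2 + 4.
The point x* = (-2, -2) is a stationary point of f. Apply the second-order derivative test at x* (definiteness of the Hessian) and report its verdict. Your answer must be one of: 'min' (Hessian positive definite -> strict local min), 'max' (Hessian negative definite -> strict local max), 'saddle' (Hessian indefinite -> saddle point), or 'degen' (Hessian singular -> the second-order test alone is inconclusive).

Compute the Hessian H = grad^2 f:
  H = [[8, 2], [2, 11]]
Verify stationarity: grad f(x*) = H x* + g = (0, 0).
Eigenvalues of H: 7, 12.
Both eigenvalues > 0, so H is positive definite -> x* is a strict local min.

min


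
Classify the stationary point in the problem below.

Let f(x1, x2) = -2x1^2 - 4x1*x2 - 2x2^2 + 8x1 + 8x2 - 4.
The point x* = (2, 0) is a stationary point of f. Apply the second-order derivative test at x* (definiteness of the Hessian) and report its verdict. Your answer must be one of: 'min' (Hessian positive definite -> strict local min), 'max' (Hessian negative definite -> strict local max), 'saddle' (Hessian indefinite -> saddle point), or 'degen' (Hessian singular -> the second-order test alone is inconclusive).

Compute the Hessian H = grad^2 f:
  H = [[-4, -4], [-4, -4]]
Verify stationarity: grad f(x*) = H x* + g = (0, 0).
Eigenvalues of H: -8, 0.
H has a zero eigenvalue (singular; negative semidefinite but not definite), so H is neither positive definite, negative definite, nor indefinite. The second-order test alone is inconclusive -> degen.
(Indeed, f is constant along the null direction of H through x*, so x* is not a strict local extremum.)

degen


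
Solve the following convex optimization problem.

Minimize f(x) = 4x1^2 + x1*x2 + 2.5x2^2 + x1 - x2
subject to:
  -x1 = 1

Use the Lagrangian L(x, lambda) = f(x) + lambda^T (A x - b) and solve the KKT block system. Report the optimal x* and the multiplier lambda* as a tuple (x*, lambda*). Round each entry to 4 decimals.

Form the Lagrangian:
  L(x, lambda) = (1/2) x^T Q x + c^T x + lambda^T (A x - b)
Stationarity (grad_x L = 0): Q x + c + A^T lambda = 0.
Primal feasibility: A x = b.

This gives the KKT block system:
  [ Q   A^T ] [ x     ]   [-c ]
  [ A    0  ] [ lambda ] = [ b ]

Solving the linear system:
  x*      = (-1, 0.4)
  lambda* = (-6.6)
  f(x*)   = 2.6

x* = (-1, 0.4), lambda* = (-6.6)


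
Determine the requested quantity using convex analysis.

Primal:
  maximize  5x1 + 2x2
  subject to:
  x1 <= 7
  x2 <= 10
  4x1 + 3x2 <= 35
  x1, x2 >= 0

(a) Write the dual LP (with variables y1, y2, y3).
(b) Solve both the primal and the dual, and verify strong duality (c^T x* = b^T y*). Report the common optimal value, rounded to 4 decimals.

The standard primal-dual pair for 'max c^T x s.t. A x <= b, x >= 0' is:
  Dual:  min b^T y  s.t.  A^T y >= c,  y >= 0.

So the dual LP is:
  minimize  7y1 + 10y2 + 35y3
  subject to:
    y1 + 4y3 >= 5
    y2 + 3y3 >= 2
    y1, y2, y3 >= 0

Solving the primal: x* = (7, 2.3333).
  primal value c^T x* = 39.6667.
Solving the dual: y* = (2.3333, 0, 0.6667).
  dual value b^T y* = 39.6667.
Strong duality: c^T x* = b^T y*. Confirmed.

39.6667


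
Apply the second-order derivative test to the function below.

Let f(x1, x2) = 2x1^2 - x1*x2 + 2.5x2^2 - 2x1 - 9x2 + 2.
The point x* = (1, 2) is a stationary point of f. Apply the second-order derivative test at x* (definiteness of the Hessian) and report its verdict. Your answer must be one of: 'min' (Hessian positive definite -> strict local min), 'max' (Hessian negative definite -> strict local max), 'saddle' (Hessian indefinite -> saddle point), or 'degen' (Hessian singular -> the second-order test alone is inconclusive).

Compute the Hessian H = grad^2 f:
  H = [[4, -1], [-1, 5]]
Verify stationarity: grad f(x*) = H x* + g = (0, 0).
Eigenvalues of H: 3.382, 5.618.
Both eigenvalues > 0, so H is positive definite -> x* is a strict local min.

min


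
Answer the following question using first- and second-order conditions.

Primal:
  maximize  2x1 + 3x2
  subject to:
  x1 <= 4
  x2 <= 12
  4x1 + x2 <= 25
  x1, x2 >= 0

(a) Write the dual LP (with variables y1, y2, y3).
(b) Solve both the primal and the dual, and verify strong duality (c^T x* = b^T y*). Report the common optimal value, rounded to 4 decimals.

The standard primal-dual pair for 'max c^T x s.t. A x <= b, x >= 0' is:
  Dual:  min b^T y  s.t.  A^T y >= c,  y >= 0.

So the dual LP is:
  minimize  4y1 + 12y2 + 25y3
  subject to:
    y1 + 4y3 >= 2
    y2 + y3 >= 3
    y1, y2, y3 >= 0

Solving the primal: x* = (3.25, 12).
  primal value c^T x* = 42.5.
Solving the dual: y* = (0, 2.5, 0.5).
  dual value b^T y* = 42.5.
Strong duality: c^T x* = b^T y*. Confirmed.

42.5


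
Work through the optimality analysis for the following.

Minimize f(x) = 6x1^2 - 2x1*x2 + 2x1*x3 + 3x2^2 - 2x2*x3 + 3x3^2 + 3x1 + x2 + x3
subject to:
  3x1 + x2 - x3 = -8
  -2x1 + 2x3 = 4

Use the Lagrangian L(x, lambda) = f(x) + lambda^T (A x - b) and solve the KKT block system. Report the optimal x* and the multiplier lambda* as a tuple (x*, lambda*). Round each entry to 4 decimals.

Form the Lagrangian:
  L(x, lambda) = (1/2) x^T Q x + c^T x + lambda^T (A x - b)
Stationarity (grad_x L = 0): Q x + c + A^T lambda = 0.
Primal feasibility: A x = b.

This gives the KKT block system:
  [ Q   A^T ] [ x     ]   [-c ]
  [ A    0  ] [ lambda ] = [ b ]

Solving the linear system:
  x*      = (-1.9677, -2.0645, 0.0323)
  lambda* = (7.5161, 3.0645)
  f(x*)   = 19.9677

x* = (-1.9677, -2.0645, 0.0323), lambda* = (7.5161, 3.0645)


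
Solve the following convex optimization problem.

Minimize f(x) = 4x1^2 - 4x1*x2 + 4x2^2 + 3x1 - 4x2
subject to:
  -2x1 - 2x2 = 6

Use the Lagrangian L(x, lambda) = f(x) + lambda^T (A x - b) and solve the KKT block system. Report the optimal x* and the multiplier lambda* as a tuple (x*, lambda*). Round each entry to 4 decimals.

Form the Lagrangian:
  L(x, lambda) = (1/2) x^T Q x + c^T x + lambda^T (A x - b)
Stationarity (grad_x L = 0): Q x + c + A^T lambda = 0.
Primal feasibility: A x = b.

This gives the KKT block system:
  [ Q   A^T ] [ x     ]   [-c ]
  [ A    0  ] [ lambda ] = [ b ]

Solving the linear system:
  x*      = (-1.7917, -1.2083)
  lambda* = (-3.25)
  f(x*)   = 9.4792

x* = (-1.7917, -1.2083), lambda* = (-3.25)


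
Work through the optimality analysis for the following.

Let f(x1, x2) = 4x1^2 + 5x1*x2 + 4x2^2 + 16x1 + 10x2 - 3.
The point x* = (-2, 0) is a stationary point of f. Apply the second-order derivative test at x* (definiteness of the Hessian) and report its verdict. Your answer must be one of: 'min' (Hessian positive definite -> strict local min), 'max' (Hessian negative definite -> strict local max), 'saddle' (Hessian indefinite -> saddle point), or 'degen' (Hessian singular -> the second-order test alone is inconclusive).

Compute the Hessian H = grad^2 f:
  H = [[8, 5], [5, 8]]
Verify stationarity: grad f(x*) = H x* + g = (0, 0).
Eigenvalues of H: 3, 13.
Both eigenvalues > 0, so H is positive definite -> x* is a strict local min.

min


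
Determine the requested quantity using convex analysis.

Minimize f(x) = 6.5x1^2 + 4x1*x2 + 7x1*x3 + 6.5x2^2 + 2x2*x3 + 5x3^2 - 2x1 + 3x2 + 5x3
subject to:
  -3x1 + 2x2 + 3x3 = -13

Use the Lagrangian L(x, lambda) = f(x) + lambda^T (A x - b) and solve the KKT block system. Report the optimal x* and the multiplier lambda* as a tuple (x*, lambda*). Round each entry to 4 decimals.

Form the Lagrangian:
  L(x, lambda) = (1/2) x^T Q x + c^T x + lambda^T (A x - b)
Stationarity (grad_x L = 0): Q x + c + A^T lambda = 0.
Primal feasibility: A x = b.

This gives the KKT block system:
  [ Q   A^T ] [ x     ]   [-c ]
  [ A    0  ] [ lambda ] = [ b ]

Solving the linear system:
  x*      = (1.8101, -0.6926, -2.0615)
  lambda* = (1.4433)
  f(x*)   = 1.3787

x* = (1.8101, -0.6926, -2.0615), lambda* = (1.4433)


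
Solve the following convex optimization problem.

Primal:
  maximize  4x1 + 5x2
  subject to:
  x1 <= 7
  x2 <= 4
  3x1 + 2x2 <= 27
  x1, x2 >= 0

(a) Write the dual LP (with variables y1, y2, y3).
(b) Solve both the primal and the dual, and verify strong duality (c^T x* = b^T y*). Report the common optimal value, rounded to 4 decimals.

The standard primal-dual pair for 'max c^T x s.t. A x <= b, x >= 0' is:
  Dual:  min b^T y  s.t.  A^T y >= c,  y >= 0.

So the dual LP is:
  minimize  7y1 + 4y2 + 27y3
  subject to:
    y1 + 3y3 >= 4
    y2 + 2y3 >= 5
    y1, y2, y3 >= 0

Solving the primal: x* = (6.3333, 4).
  primal value c^T x* = 45.3333.
Solving the dual: y* = (0, 2.3333, 1.3333).
  dual value b^T y* = 45.3333.
Strong duality: c^T x* = b^T y*. Confirmed.

45.3333


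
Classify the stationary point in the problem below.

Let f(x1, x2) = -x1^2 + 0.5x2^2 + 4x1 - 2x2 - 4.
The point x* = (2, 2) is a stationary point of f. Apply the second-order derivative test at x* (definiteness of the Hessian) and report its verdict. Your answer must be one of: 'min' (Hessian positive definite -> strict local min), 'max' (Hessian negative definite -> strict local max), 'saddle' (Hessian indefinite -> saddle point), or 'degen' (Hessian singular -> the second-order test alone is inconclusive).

Compute the Hessian H = grad^2 f:
  H = [[-2, 0], [0, 1]]
Verify stationarity: grad f(x*) = H x* + g = (0, 0).
Eigenvalues of H: -2, 1.
Eigenvalues have mixed signs, so H is indefinite -> x* is a saddle point.

saddle


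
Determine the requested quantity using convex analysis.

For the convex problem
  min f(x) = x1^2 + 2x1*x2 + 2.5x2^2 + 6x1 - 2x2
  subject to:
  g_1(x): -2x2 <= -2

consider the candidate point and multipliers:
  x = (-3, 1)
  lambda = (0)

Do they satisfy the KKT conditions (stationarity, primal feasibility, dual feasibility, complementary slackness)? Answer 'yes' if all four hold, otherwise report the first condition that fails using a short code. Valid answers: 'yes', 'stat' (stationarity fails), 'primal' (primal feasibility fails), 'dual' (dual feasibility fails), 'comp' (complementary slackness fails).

Gradient of f: grad f(x) = Q x + c = (2, -3)
Constraint values g_i(x) = a_i^T x - b_i:
  g_1((-3, 1)) = 0
Stationarity residual: grad f(x) + sum_i lambda_i a_i = (2, -3)
  -> stationarity FAILS
Primal feasibility (all g_i <= 0): OK
Dual feasibility (all lambda_i >= 0): OK
Complementary slackness (lambda_i * g_i(x) = 0 for all i): OK

Verdict: the first failing condition is stationarity -> stat.

stat


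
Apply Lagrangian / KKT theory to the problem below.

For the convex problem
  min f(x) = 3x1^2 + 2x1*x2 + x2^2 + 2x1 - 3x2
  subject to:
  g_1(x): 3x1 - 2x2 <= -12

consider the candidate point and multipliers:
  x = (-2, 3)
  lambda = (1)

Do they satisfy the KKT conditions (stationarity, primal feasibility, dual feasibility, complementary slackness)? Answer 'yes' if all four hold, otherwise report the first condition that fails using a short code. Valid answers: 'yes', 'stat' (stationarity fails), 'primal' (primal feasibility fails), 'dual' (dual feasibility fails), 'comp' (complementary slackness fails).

Gradient of f: grad f(x) = Q x + c = (-4, -1)
Constraint values g_i(x) = a_i^T x - b_i:
  g_1((-2, 3)) = 0
Stationarity residual: grad f(x) + sum_i lambda_i a_i = (-1, -3)
  -> stationarity FAILS
Primal feasibility (all g_i <= 0): OK
Dual feasibility (all lambda_i >= 0): OK
Complementary slackness (lambda_i * g_i(x) = 0 for all i): OK

Verdict: the first failing condition is stationarity -> stat.

stat


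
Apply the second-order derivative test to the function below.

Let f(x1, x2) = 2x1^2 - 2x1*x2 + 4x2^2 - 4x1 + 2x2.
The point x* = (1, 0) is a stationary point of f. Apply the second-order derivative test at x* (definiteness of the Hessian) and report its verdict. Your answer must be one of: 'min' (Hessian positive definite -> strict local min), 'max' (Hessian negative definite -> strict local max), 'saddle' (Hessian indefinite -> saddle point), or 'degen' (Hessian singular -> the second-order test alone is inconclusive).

Compute the Hessian H = grad^2 f:
  H = [[4, -2], [-2, 8]]
Verify stationarity: grad f(x*) = H x* + g = (0, 0).
Eigenvalues of H: 3.1716, 8.8284.
Both eigenvalues > 0, so H is positive definite -> x* is a strict local min.

min


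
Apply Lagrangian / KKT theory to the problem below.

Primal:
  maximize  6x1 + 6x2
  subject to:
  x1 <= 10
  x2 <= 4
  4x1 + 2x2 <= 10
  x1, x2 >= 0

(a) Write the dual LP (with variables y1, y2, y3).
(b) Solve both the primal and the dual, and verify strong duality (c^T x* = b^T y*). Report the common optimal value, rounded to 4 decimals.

The standard primal-dual pair for 'max c^T x s.t. A x <= b, x >= 0' is:
  Dual:  min b^T y  s.t.  A^T y >= c,  y >= 0.

So the dual LP is:
  minimize  10y1 + 4y2 + 10y3
  subject to:
    y1 + 4y3 >= 6
    y2 + 2y3 >= 6
    y1, y2, y3 >= 0

Solving the primal: x* = (0.5, 4).
  primal value c^T x* = 27.
Solving the dual: y* = (0, 3, 1.5).
  dual value b^T y* = 27.
Strong duality: c^T x* = b^T y*. Confirmed.

27


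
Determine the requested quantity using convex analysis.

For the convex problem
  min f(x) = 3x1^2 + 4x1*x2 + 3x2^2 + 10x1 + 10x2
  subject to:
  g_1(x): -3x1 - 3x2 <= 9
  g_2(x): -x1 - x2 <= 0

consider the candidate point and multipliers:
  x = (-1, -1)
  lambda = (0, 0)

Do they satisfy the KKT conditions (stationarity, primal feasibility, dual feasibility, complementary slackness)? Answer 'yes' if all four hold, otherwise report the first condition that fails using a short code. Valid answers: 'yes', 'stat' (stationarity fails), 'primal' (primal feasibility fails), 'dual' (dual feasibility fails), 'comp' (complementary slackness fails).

Gradient of f: grad f(x) = Q x + c = (0, 0)
Constraint values g_i(x) = a_i^T x - b_i:
  g_1((-1, -1)) = -3
  g_2((-1, -1)) = 2
Stationarity residual: grad f(x) + sum_i lambda_i a_i = (0, 0)
  -> stationarity OK
Primal feasibility (all g_i <= 0): FAILS
Dual feasibility (all lambda_i >= 0): OK
Complementary slackness (lambda_i * g_i(x) = 0 for all i): OK

Verdict: the first failing condition is primal_feasibility -> primal.

primal


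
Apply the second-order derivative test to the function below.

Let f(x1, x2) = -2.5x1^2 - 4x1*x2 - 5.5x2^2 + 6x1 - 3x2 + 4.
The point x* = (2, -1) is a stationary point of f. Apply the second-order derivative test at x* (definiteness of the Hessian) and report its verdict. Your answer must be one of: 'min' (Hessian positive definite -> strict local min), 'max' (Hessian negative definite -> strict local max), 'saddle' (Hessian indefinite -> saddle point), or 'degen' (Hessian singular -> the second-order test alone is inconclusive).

Compute the Hessian H = grad^2 f:
  H = [[-5, -4], [-4, -11]]
Verify stationarity: grad f(x*) = H x* + g = (0, 0).
Eigenvalues of H: -13, -3.
Both eigenvalues < 0, so H is negative definite -> x* is a strict local max.

max


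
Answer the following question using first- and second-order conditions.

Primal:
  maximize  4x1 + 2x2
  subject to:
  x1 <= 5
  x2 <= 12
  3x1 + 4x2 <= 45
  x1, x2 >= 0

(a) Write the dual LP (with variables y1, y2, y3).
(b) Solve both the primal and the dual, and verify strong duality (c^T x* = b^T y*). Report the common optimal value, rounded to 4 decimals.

The standard primal-dual pair for 'max c^T x s.t. A x <= b, x >= 0' is:
  Dual:  min b^T y  s.t.  A^T y >= c,  y >= 0.

So the dual LP is:
  minimize  5y1 + 12y2 + 45y3
  subject to:
    y1 + 3y3 >= 4
    y2 + 4y3 >= 2
    y1, y2, y3 >= 0

Solving the primal: x* = (5, 7.5).
  primal value c^T x* = 35.
Solving the dual: y* = (2.5, 0, 0.5).
  dual value b^T y* = 35.
Strong duality: c^T x* = b^T y*. Confirmed.

35


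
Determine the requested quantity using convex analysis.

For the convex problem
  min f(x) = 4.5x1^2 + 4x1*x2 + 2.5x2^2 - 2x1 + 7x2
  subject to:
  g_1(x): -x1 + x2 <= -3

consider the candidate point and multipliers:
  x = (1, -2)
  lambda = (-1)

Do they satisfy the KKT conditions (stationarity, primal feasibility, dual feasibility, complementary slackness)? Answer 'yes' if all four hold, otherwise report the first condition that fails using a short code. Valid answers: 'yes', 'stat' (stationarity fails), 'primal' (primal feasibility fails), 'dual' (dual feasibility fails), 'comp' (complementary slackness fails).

Gradient of f: grad f(x) = Q x + c = (-1, 1)
Constraint values g_i(x) = a_i^T x - b_i:
  g_1((1, -2)) = 0
Stationarity residual: grad f(x) + sum_i lambda_i a_i = (0, 0)
  -> stationarity OK
Primal feasibility (all g_i <= 0): OK
Dual feasibility (all lambda_i >= 0): FAILS
Complementary slackness (lambda_i * g_i(x) = 0 for all i): OK

Verdict: the first failing condition is dual_feasibility -> dual.

dual


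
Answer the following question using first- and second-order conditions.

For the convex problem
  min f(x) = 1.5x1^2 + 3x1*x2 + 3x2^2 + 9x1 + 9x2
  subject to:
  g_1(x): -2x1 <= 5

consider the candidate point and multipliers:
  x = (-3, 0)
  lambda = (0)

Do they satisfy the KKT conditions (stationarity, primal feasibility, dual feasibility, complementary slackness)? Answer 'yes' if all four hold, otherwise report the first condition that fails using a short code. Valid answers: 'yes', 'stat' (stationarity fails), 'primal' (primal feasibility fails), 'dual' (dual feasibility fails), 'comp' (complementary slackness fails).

Gradient of f: grad f(x) = Q x + c = (0, 0)
Constraint values g_i(x) = a_i^T x - b_i:
  g_1((-3, 0)) = 1
Stationarity residual: grad f(x) + sum_i lambda_i a_i = (0, 0)
  -> stationarity OK
Primal feasibility (all g_i <= 0): FAILS
Dual feasibility (all lambda_i >= 0): OK
Complementary slackness (lambda_i * g_i(x) = 0 for all i): OK

Verdict: the first failing condition is primal_feasibility -> primal.

primal


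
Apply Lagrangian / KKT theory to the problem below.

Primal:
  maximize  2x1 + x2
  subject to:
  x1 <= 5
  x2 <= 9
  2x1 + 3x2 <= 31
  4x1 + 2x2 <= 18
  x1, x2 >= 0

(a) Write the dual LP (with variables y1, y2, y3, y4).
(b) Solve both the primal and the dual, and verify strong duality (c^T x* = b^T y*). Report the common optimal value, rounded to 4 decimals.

The standard primal-dual pair for 'max c^T x s.t. A x <= b, x >= 0' is:
  Dual:  min b^T y  s.t.  A^T y >= c,  y >= 0.

So the dual LP is:
  minimize  5y1 + 9y2 + 31y3 + 18y4
  subject to:
    y1 + 2y3 + 4y4 >= 2
    y2 + 3y3 + 2y4 >= 1
    y1, y2, y3, y4 >= 0

Solving the primal: x* = (0, 9).
  primal value c^T x* = 9.
Solving the dual: y* = (0, 0, 0, 0.5).
  dual value b^T y* = 9.
Strong duality: c^T x* = b^T y*. Confirmed.

9


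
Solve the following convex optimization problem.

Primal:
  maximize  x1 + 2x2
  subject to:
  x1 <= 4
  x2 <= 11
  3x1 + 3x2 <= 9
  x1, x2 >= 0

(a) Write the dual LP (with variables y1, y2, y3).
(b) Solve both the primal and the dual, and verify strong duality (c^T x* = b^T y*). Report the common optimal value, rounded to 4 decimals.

The standard primal-dual pair for 'max c^T x s.t. A x <= b, x >= 0' is:
  Dual:  min b^T y  s.t.  A^T y >= c,  y >= 0.

So the dual LP is:
  minimize  4y1 + 11y2 + 9y3
  subject to:
    y1 + 3y3 >= 1
    y2 + 3y3 >= 2
    y1, y2, y3 >= 0

Solving the primal: x* = (0, 3).
  primal value c^T x* = 6.
Solving the dual: y* = (0, 0, 0.6667).
  dual value b^T y* = 6.
Strong duality: c^T x* = b^T y*. Confirmed.

6


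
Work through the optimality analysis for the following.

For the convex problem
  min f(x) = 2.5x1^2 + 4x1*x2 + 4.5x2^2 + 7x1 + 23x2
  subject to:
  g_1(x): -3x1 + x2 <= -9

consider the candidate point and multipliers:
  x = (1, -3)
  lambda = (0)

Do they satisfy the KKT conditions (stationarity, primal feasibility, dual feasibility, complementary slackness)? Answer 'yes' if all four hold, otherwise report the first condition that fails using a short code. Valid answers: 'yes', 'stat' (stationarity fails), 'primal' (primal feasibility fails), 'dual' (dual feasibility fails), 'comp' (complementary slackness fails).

Gradient of f: grad f(x) = Q x + c = (0, 0)
Constraint values g_i(x) = a_i^T x - b_i:
  g_1((1, -3)) = 3
Stationarity residual: grad f(x) + sum_i lambda_i a_i = (0, 0)
  -> stationarity OK
Primal feasibility (all g_i <= 0): FAILS
Dual feasibility (all lambda_i >= 0): OK
Complementary slackness (lambda_i * g_i(x) = 0 for all i): OK

Verdict: the first failing condition is primal_feasibility -> primal.

primal


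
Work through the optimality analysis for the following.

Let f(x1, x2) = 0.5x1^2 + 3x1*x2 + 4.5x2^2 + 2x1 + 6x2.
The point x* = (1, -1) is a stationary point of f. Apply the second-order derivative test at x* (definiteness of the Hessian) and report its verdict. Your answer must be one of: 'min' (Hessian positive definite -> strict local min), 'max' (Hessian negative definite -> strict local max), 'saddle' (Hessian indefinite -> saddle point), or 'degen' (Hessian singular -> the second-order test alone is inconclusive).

Compute the Hessian H = grad^2 f:
  H = [[1, 3], [3, 9]]
Verify stationarity: grad f(x*) = H x* + g = (0, 0).
Eigenvalues of H: 0, 10.
H has a zero eigenvalue (singular; positive semidefinite but not definite), so H is neither positive definite, negative definite, nor indefinite. The second-order test alone is inconclusive -> degen.
(Indeed, f is constant along the null direction of H through x*, so x* is not a strict local extremum.)

degen
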